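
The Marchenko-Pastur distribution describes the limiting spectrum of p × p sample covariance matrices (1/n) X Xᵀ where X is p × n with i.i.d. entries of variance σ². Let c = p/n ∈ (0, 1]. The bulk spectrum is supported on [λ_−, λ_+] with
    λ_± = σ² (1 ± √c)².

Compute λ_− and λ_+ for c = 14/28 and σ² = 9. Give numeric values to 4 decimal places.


c = 14/28 = 0.500000; √c = 0.707107.
λ_− = σ² (1 − √c)² = 9 · (1 − 0.707107)² = 9 · (0.292893)² = 0.772078.
λ_+ = σ² (1 + √c)² = 9 · (1 + 0.707107)² = 9 · (1.707107)² = 26.227922.

Rounded to 4 decimal places: λ_− ≈ 0.7721, λ_+ ≈ 26.2279.


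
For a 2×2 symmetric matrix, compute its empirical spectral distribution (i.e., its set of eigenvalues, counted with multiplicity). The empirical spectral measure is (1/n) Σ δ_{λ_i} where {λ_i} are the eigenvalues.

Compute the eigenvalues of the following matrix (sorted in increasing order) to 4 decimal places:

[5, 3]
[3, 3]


Since M is real symmetric, both eigenvalues are real; they are the roots of det(λI − M) = λ² − (tr M) λ + det M.
tr M = 5 + 3 = 8.
det M = 5·3 − 3² = 15 − 9 = 6.
Characteristic polynomial: λ² − 8λ + 6 = 0.
Discriminant Δ = (tr M)² − 4·det M = 64 − 24 = 40; √Δ = 6.324555.
λ = (tr M ± √Δ)/2 = (8 ± 6.324555)/2, giving (tr M − √Δ)/2 = 0.8377 and (tr M + √Δ)/2 = 7.1623.

Eigenvalues sorted in increasing order: [0.8377, 7.1623].


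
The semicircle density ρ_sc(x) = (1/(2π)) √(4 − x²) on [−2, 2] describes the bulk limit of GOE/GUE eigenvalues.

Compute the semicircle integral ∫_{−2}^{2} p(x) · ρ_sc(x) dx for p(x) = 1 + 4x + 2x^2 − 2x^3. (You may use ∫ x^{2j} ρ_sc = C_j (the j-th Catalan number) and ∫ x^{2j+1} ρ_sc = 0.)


Write p(x) = Σ a_i x^i, split into monomials and integrate each against ρ_sc separately.
Using ∫ x^{2j} ρ_sc = C_j = (1/(j+1)) C(2j, j) (Catalan numbers) and ∫ x^{2j+1} ρ_sc = 0 (odd monomials vanish by symmetry):
  i = 0 (even): a_0 · C_{0} = 1 · 1 = 1
  i = 1 (odd): ∫ x^1 ρ_sc = 0 (vanishes)
  i = 2 (even): a_2 · C_{1} = 2 · 1 = 2
  i = 3 (odd): ∫ x^3 ρ_sc = 0 (vanishes)

Summing the contributions: ∫_{−2}^{2} p(x) ρ_sc(x) dx = 1 + 2 = 3.


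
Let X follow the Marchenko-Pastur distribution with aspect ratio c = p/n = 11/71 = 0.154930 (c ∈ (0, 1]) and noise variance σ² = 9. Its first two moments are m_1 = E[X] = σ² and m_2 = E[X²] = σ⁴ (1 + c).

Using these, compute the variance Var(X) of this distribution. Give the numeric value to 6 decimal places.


m_1 = E[X] = σ² = 9, so m_1² = 81.
m_2 = E[X²] = σ⁴ (1 + c) = 81 · (1 + 0.154930) = 81 · 1.154930 = 93.549296.
(Note m_2 − m_1² simplifies to c · σ⁴ = 0.154930 · 81.)

Var(X) = m_2 − m_1² = 93.549296 − 81 = 12.549296.


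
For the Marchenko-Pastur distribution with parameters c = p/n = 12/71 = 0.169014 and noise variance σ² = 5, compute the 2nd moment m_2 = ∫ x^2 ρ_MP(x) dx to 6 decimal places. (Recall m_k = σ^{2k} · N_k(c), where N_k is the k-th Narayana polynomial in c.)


E[X²] = σ⁴ (1 + c) (second MP moment). With σ² = 5 (so σ⁴ = 25) and c = 12/71 = 0.169014: E[X²] = 25 · (1 + 0.169014) = 25 · 1.169014.

So E[X^2] = 29.225352.


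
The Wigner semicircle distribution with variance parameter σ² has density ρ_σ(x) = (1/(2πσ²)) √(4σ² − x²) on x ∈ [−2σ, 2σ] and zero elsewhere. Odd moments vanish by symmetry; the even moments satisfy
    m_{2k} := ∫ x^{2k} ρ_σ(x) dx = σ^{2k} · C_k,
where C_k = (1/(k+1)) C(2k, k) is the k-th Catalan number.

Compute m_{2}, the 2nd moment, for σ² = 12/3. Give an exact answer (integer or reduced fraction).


By the scaled semicircle moment identity, m_{2k} = σ^{2k} · C_k with k = 1.
C_1 = (1/(k+1)) · C(2k, k) = (1/2) · C(2, 1) = (1/2) · 2 = 1.
σ^{2k} = (σ²)^k = (12/3)^1 = 4.

Therefore m_{2} = σ^{2} · C_1 = 4 · 1 = 4.


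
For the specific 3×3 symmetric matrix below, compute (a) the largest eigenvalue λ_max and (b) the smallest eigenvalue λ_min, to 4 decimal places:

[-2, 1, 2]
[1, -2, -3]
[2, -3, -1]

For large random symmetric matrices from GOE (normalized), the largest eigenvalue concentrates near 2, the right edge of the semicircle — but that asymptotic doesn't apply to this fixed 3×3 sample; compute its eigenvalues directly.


Since M is real symmetric, all three eigenvalues are real; they are the roots of det(λI − M) = λ³ − (tr M) λ² + s λ − det M, where s is the sum of the principal 2×2 minors.
tr M = -2 + (-2) + (-1) = -5.
s = ((-2)·(-2) − 1²) + ((-2)·(-1) − 2²) + ((-2)·(-1) − (-3)²) = 3 + (-2) + (-7) = -6.
det M (expand along row 1) = (-2)·(-7) − 1·5 + 2·1 = 11.
Characteristic polynomial: λ³ + 5λ² − 6λ − 11 = 0.
Substitute λ = y + (tr M)/3 = y − 1.666667 to remove the quadratic term: y³ + p·y + q = 0 with p = s − (tr M)²/3 = -14.333333 and q = −2(tr M)³/27 + (tr M)·s/3 − det M = 8.259259.
Three real roots ⇒ use the trigonometric (Viète) form: r = 2√(−p/3) = 4.371626, φ = arccos(3q/(p·r)) = arccos(-0.395432) = 1.977335 rad.
y_k = r·cos(φ/3 − 2πk/3) for k = 0, 1, 2 gives y = 3.455930, 0.590600, -4.046530.
λ_k = y_k − 1.666667 gives λ = 1.7893, -1.0761, -5.7132 (check: the sum is -5.0000 = tr M).

Hence λ_max = 1.7893 and λ_min = -5.7132.


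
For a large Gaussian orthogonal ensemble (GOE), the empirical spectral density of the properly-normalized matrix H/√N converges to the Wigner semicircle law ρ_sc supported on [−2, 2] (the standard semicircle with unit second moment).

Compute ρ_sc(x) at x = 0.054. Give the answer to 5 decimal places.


ρ_sc(x) = (1/(2π)) √(4 − x²). With x = 0.054:
  4 − x² = 4 − (0.054)² = 4 − 0.002916 = 3.997084.
  √(4 − x²) = 1.999271.
  1/(2π) = 0.159155.
  ρ_sc(0.054) = 0.159155 · 1.999271 = 0.318194.

Rounded to 5 decimal places: ρ_sc(0.054) ≈ 0.31819.


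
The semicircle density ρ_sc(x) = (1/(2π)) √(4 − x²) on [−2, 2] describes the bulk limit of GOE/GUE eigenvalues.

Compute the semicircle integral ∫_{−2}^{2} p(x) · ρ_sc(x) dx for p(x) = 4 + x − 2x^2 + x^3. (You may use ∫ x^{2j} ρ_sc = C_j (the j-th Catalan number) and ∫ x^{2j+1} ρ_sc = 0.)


Write p(x) = Σ a_i x^i, split into monomials and integrate each against ρ_sc separately.
Using ∫ x^{2j} ρ_sc = C_j = (1/(j+1)) C(2j, j) (Catalan numbers) and ∫ x^{2j+1} ρ_sc = 0 (odd monomials vanish by symmetry):
  i = 0 (even): a_0 · C_{0} = 4 · 1 = 4
  i = 1 (odd): ∫ x^1 ρ_sc = 0 (vanishes)
  i = 2 (even): a_2 · C_{1} = -2 · 1 = -2
  i = 3 (odd): ∫ x^3 ρ_sc = 0 (vanishes)

Summing the contributions: ∫_{−2}^{2} p(x) ρ_sc(x) dx = 4 + (-2) = 2.


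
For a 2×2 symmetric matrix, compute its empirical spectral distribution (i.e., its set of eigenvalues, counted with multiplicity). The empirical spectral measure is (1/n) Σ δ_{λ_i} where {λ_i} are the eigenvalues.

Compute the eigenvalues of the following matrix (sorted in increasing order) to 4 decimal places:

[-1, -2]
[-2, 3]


Since M is real symmetric, both eigenvalues are real; they are the roots of det(λI − M) = λ² − (tr M) λ + det M.
tr M = -1 + 3 = 2.
det M = (-1)·3 − (-2)² = -3 − 4 = -7.
Characteristic polynomial: λ² − 2λ − 7 = 0.
Discriminant Δ = (tr M)² − 4·det M = 4 − (-28) = 32; √Δ = 5.656854.
λ = (tr M ± √Δ)/2 = (2 ± 5.656854)/2, giving (tr M − √Δ)/2 = -1.8284 and (tr M + √Δ)/2 = 3.8284.

Eigenvalues sorted in increasing order: [-1.8284, 3.8284].


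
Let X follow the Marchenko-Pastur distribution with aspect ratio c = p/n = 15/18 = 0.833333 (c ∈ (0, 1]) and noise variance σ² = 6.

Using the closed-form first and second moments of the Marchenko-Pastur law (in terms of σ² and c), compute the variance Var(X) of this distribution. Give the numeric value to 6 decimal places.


Recall the MP moments m_1 = E[X] = σ² and m_2 = E[X²] = σ⁴ (1 + c).
m_1 = E[X] = σ² = 6, so m_1² = 36.
m_2 = E[X²] = σ⁴ (1 + c) = 36 · (1 + 0.833333) = 36 · 1.833333 = 66.000000.
(Note m_2 − m_1² simplifies to c · σ⁴ = 0.833333 · 36.)

Var(X) = m_2 − m_1² = 66.000000 − 36 = 30.000000.


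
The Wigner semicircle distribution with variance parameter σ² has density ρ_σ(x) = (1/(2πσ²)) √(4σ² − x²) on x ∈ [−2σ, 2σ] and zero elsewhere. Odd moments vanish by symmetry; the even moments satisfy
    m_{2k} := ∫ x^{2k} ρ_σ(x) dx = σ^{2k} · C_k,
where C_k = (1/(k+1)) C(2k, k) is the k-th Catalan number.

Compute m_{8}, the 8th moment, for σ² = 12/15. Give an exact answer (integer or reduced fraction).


By the scaled semicircle moment identity, m_{2k} = σ^{2k} · C_k with k = 4.
C_4 = (1/(k+1)) · C(2k, k) = (1/5) · C(8, 4) = (1/5) · 70 = 14.
σ^{2k} = (σ²)^k = (12/15)^4 = 256/625.

Therefore m_{8} = σ^{8} · C_4 = (256/625) · 14 = 3584/625.


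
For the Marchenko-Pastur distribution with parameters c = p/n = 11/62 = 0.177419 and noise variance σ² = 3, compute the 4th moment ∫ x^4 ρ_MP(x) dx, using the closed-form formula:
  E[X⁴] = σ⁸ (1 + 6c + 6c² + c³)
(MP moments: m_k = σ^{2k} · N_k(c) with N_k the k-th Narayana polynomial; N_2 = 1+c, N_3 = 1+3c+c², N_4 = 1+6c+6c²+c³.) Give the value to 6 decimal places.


E[X⁴] = σ⁸ (1 + 6c + 6c² + c³) (fourth MP moment). With σ² = 3 (so σ⁸ = 81) and c = 11/62 = 0.177419: E[X⁴] = 81 · (1 + 6·0.177419 + 6·(0.177419)² + (0.177419)³) = 81 · 2.258967.

So E[X^4] = 182.976297.


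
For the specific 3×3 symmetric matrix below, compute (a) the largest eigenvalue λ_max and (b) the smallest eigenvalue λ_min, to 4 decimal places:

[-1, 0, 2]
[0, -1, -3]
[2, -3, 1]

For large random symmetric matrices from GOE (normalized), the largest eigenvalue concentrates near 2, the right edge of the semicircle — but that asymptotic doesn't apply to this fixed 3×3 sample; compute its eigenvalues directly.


Since M is real symmetric, all three eigenvalues are real; they are the roots of det(λI − M) = λ³ − (tr M) λ² + s λ − det M, where s is the sum of the principal 2×2 minors.
tr M = -1 + (-1) + 1 = -1.
s = ((-1)·(-1) − 0²) + ((-1)·1 − 2²) + ((-1)·1 − (-3)²) = 1 + (-5) + (-10) = -14.
det M (expand along row 1) = (-1)·(-10) − 0·6 + 2·2 = 14.
Characteristic polynomial: λ³ + λ² − 14λ − 14 = 0.
Substitute λ = y + (tr M)/3 = y − 0.333333 to remove the quadratic term: y³ + p·y + q = 0 with p = s − (tr M)²/3 = -14.333333 and q = −2(tr M)³/27 + (tr M)·s/3 − det M = -9.259259.
Three real roots ⇒ use the trigonometric (Viète) form: r = 2√(−p/3) = 4.371626, φ = arccos(3q/(p·r)) = arccos(0.443310) = 1.111509 rad.
y_k = r·cos(φ/3 − 2πk/3) for k = 0, 1, 2 gives y = 4.074991, -0.666667, -3.408324.
λ_k = y_k − 0.333333 gives λ = 3.7417, -1.0000, -3.7417 (check: the sum is -1.0000 = tr M).

Hence λ_max = 3.7417 and λ_min = -3.7417.


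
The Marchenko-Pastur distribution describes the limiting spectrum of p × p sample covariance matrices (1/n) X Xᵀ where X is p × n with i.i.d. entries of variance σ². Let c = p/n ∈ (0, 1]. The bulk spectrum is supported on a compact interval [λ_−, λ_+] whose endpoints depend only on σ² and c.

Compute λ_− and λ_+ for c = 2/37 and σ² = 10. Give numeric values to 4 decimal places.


c = 2/37 = 0.054054; √c = 0.232495.
λ_− = σ² (1 − √c)² = 10 · (1 − 0.232495)² = 10 · (0.767505)² = 5.890635.
λ_+ = σ² (1 + √c)² = 10 · (1 + 0.232495)² = 10 · (1.232495)² = 15.190446.

Rounded to 4 decimal places: λ_− ≈ 5.8906, λ_+ ≈ 15.1904.


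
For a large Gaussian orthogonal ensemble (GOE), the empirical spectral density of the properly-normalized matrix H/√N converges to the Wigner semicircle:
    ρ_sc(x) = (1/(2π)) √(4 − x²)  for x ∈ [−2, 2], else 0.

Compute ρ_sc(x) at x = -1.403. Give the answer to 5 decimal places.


ρ_sc(x) = (1/(2π)) √(4 − x²). With x = -1.403:
  4 − x² = 4 − (-1.403)² = 4 − 1.968409 = 2.031591.
  √(4 − x²) = 1.425339.
  1/(2π) = 0.159155.
  ρ_sc(-1.403) = 0.159155 · 1.425339 = 0.226850.

Rounded to 5 decimal places: ρ_sc(-1.403) ≈ 0.22685.


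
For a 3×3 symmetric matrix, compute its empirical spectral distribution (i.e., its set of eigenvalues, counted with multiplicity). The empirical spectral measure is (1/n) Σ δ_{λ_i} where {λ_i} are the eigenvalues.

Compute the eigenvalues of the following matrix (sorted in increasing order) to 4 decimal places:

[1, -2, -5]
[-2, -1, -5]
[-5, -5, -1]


Since M is real symmetric, all three eigenvalues are real; they are the roots of det(λI − M) = λ³ − (tr M) λ² + s λ − det M, where s is the sum of the principal 2×2 minors.
tr M = 1 + (-1) + (-1) = -1.
s = (1·(-1) − (-2)²) + (1·(-1) − (-5)²) + ((-1)·(-1) − (-5)²) = -5 + (-26) + (-24) = -55.
det M (expand along row 1) = 1·(-24) − (-2)·(-23) + (-5)·5 = -95.
Characteristic polynomial: λ³ + λ² − 55λ + 95 = 0.
Substitute λ = y + (tr M)/3 = y − 0.333333 to remove the quadratic term: y³ + p·y + q = 0 with p = s − (tr M)²/3 = -55.333333 and q = −2(tr M)³/27 + (tr M)·s/3 − det M = 113.407407.
Three real roots ⇒ use the trigonometric (Viète) form: r = 2√(−p/3) = 8.589399, φ = arccos(3q/(p·r)) = arccos(-0.715835) = 2.368616 rad.
y_k = r·cos(φ/3 − 2πk/3) for k = 0, 1, 2 gives y = 6.048423, 2.257433, -8.305856.
λ_k = y_k − 0.333333 gives λ = 5.7151, 1.9241, -8.6392 (check: the sum is -1.0000 = tr M).

Eigenvalues sorted in increasing order: [-8.6392, 1.9241, 5.7151].


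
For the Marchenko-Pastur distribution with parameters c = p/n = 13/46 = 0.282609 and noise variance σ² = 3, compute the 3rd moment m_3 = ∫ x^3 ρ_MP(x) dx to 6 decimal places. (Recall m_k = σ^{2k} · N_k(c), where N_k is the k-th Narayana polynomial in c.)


E[X³] = σ⁶ (1 + 3c + c²) (third MP moment). With σ² = 3 (so σ⁶ = 27) and c = 13/46 = 0.282609: E[X³] = 27 · (1 + 3·0.282609 + (0.282609)²) = 27 · 1.927694.

So E[X^3] = 52.047732.


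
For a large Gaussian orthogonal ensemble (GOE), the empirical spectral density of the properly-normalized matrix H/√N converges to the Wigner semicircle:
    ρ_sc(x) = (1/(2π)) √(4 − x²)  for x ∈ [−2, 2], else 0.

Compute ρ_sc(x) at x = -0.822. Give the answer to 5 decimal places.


ρ_sc(x) = (1/(2π)) √(4 − x²). With x = -0.822:
  4 − x² = 4 − (-0.822)² = 4 − 0.675684 = 3.324316.
  √(4 − x²) = 1.823271.
  1/(2π) = 0.159155.
  ρ_sc(-0.822) = 0.159155 · 1.823271 = 0.290183.

Rounded to 5 decimal places: ρ_sc(-0.822) ≈ 0.29018.


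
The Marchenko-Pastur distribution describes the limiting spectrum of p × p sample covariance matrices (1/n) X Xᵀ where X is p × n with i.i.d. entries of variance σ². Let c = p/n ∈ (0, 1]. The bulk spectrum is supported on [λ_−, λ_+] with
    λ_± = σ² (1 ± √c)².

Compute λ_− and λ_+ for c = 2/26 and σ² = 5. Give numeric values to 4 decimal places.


c = 2/26 = 0.076923; √c = 0.277350.
λ_− = σ² (1 − √c)² = 5 · (1 − 0.277350)² = 5 · (0.722650)² = 2.611114.
λ_+ = σ² (1 + √c)² = 5 · (1 + 0.277350)² = 5 · (1.277350)² = 8.158116.

Rounded to 4 decimal places: λ_− ≈ 2.6111, λ_+ ≈ 8.1581.


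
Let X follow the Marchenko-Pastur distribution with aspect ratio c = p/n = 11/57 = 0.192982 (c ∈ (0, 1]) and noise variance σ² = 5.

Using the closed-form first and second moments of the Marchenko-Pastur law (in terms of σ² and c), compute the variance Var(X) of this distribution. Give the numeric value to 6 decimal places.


Recall the MP moments m_1 = E[X] = σ² and m_2 = E[X²] = σ⁴ (1 + c).
m_1 = E[X] = σ² = 5, so m_1² = 25.
m_2 = E[X²] = σ⁴ (1 + c) = 25 · (1 + 0.192982) = 25 · 1.192982 = 29.824561.
(Note m_2 − m_1² simplifies to c · σ⁴ = 0.192982 · 25.)

Var(X) = m_2 − m_1² = 29.824561 − 25 = 4.824561.


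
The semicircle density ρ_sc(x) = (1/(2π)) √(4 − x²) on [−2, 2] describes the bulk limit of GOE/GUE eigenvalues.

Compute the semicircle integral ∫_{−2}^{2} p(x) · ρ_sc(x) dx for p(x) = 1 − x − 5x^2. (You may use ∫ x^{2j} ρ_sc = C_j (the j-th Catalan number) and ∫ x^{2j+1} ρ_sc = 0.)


Write p(x) = Σ a_i x^i, split into monomials and integrate each against ρ_sc separately.
Using ∫ x^{2j} ρ_sc = C_j = (1/(j+1)) C(2j, j) (Catalan numbers) and ∫ x^{2j+1} ρ_sc = 0 (odd monomials vanish by symmetry):
  i = 0 (even): a_0 · C_{0} = 1 · 1 = 1
  i = 1 (odd): ∫ x^1 ρ_sc = 0 (vanishes)
  i = 2 (even): a_2 · C_{1} = -5 · 1 = -5

Summing the contributions: ∫_{−2}^{2} p(x) ρ_sc(x) dx = 1 + (-5) = -4.


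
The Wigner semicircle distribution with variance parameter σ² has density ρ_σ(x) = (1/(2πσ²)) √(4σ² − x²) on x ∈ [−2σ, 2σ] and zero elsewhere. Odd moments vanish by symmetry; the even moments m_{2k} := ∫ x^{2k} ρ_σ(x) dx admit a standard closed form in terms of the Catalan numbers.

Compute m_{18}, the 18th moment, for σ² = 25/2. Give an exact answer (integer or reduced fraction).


By the scaled semicircle moment identity, m_{2k} = σ^{2k} · C_k with k = 9.
C_9 = (1/(k+1)) · C(2k, k) = (1/10) · C(18, 9) = (1/10) · 48620 = 4862.
σ^{2k} = (σ²)^k = (25/2)^9 = 3814697265625/512.

Therefore m_{18} = σ^{18} · C_9 = (3814697265625/512) · 4862 = 9273529052734375/256.


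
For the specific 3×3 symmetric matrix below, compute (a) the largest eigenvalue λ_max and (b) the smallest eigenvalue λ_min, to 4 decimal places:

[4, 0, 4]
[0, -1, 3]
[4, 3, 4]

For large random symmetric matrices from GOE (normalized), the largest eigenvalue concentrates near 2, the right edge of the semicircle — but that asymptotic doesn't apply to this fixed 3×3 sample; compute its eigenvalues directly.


Since M is real symmetric, all three eigenvalues are real; they are the roots of det(λI − M) = λ³ − (tr M) λ² + s λ − det M, where s is the sum of the principal 2×2 minors.
tr M = 4 + (-1) + 4 = 7.
s = (4·(-1) − 0²) + (4·4 − 4²) + ((-1)·4 − 3²) = -4 + 0 + (-13) = -17.
det M (expand along row 1) = 4·(-13) − 0·(-12) + 4·4 = -36.
Characteristic polynomial: λ³ − 7λ² − 17λ + 36 = 0.
Substitute λ = y + (tr M)/3 = y + 2.333333 to remove the quadratic term: y³ + p·y + q = 0 with p = s − (tr M)²/3 = -33.333333 and q = −2(tr M)³/27 + (tr M)·s/3 − det M = -29.074074.
Three real roots ⇒ use the trigonometric (Viète) form: r = 2√(−p/3) = 6.666667, φ = arccos(3q/(p·r)) = arccos(0.392500) = 1.167448 rad.
y_k = r·cos(φ/3 − 2πk/3) for k = 0, 1, 2 gives y = 6.168214, -0.893631, -5.274583.
λ_k = y_k + 2.333333 gives λ = 8.5015, 1.4397, -2.9412 (check: the sum is 7.0000 = tr M).

Hence λ_max = 8.5015 and λ_min = -2.9412.


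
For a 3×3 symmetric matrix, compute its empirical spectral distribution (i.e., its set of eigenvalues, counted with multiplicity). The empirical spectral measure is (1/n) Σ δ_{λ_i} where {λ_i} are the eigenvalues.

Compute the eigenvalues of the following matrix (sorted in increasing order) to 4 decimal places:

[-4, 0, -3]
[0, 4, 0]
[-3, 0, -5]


Since M is real symmetric, all three eigenvalues are real; they are the roots of det(λI − M) = λ³ − (tr M) λ² + s λ − det M, where s is the sum of the principal 2×2 minors.
tr M = -4 + 4 + (-5) = -5.
s = ((-4)·4 − 0²) + ((-4)·(-5) − (-3)²) + (4·(-5) − 0²) = -16 + 11 + (-20) = -25.
det M (expand along row 1) = (-4)·(-20) − 0·0 + (-3)·12 = 44.
Characteristic polynomial: λ³ + 5λ² − 25λ − 44 = 0.
Substitute λ = y + (tr M)/3 = y − 1.666667 to remove the quadratic term: y³ + p·y + q = 0 with p = s − (tr M)²/3 = -33.333333 and q = −2(tr M)³/27 + (tr M)·s/3 − det M = 6.925926.
Three real roots ⇒ use the trigonometric (Viète) form: r = 2√(−p/3) = 6.666667, φ = arccos(3q/(p·r)) = arccos(-0.093500) = 1.664433 rad.
y_k = r·cos(φ/3 − 2πk/3) for k = 0, 1, 2 gives y = 5.666667, 0.208048, -5.874715.
λ_k = y_k − 1.666667 gives λ = 4.0000, -1.4586, -7.5414 (check: the sum is -5.0000 = tr M).

Eigenvalues sorted in increasing order: [-7.5414, -1.4586, 4.0000].


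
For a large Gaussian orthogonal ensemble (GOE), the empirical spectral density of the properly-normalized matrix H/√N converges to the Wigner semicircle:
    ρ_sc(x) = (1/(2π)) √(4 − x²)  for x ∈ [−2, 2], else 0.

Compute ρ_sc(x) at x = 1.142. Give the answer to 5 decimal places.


ρ_sc(x) = (1/(2π)) √(4 − x²). With x = 1.142:
  4 − x² = 4 − (1.142)² = 4 − 1.304164 = 2.695836.
  √(4 − x²) = 1.641900.
  1/(2π) = 0.159155.
  ρ_sc(1.142) = 0.159155 · 1.641900 = 0.261317.

Rounded to 5 decimal places: ρ_sc(1.142) ≈ 0.26132.


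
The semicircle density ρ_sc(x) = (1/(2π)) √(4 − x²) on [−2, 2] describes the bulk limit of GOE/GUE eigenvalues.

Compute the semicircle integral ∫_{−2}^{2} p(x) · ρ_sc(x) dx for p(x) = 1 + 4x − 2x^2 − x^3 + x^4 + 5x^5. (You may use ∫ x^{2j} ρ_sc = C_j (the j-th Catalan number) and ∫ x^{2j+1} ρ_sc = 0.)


Write p(x) = Σ a_i x^i, split into monomials and integrate each against ρ_sc separately.
Using ∫ x^{2j} ρ_sc = C_j = (1/(j+1)) C(2j, j) (Catalan numbers) and ∫ x^{2j+1} ρ_sc = 0 (odd monomials vanish by symmetry):
  i = 0 (even): a_0 · C_{0} = 1 · 1 = 1
  i = 1 (odd): ∫ x^1 ρ_sc = 0 (vanishes)
  i = 2 (even): a_2 · C_{1} = -2 · 1 = -2
  i = 3 (odd): ∫ x^3 ρ_sc = 0 (vanishes)
  i = 4 (even): a_4 · C_{2} = 1 · 2 = 2
  i = 5 (odd): ∫ x^5 ρ_sc = 0 (vanishes)

Summing the contributions: ∫_{−2}^{2} p(x) ρ_sc(x) dx = 1 + (-2) + 2 = 1.


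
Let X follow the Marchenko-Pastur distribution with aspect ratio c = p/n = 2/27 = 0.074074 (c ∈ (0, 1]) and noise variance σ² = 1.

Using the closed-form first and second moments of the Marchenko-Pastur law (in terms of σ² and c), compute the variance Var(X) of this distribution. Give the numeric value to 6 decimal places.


Recall the MP moments m_1 = E[X] = σ² and m_2 = E[X²] = σ⁴ (1 + c).
m_1 = E[X] = σ² = 1, so m_1² = 1.
m_2 = E[X²] = σ⁴ (1 + c) = 1 · (1 + 0.074074) = 1 · 1.074074 = 1.074074.
(Note m_2 − m_1² simplifies to c · σ⁴ = 0.074074 · 1.)

Var(X) = m_2 − m_1² = 1.074074 − 1 = 0.074074.


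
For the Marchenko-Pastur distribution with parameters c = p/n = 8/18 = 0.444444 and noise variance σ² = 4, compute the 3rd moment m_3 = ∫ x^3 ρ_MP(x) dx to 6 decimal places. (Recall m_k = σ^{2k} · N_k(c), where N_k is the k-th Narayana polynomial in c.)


E[X³] = σ⁶ (1 + 3c + c²) (third MP moment). With σ² = 4 (so σ⁶ = 64) and c = 8/18 = 0.444444: E[X³] = 64 · (1 + 3·0.444444 + (0.444444)²) = 64 · 2.530864.

So E[X^3] = 161.975309.


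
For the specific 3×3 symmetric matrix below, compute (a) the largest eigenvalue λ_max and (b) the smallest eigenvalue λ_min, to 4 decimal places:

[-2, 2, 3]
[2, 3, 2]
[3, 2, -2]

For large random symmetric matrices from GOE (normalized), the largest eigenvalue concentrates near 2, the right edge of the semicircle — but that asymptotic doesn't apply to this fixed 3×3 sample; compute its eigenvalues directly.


Since M is real symmetric, all three eigenvalues are real; they are the roots of det(λI − M) = λ³ − (tr M) λ² + s λ − det M, where s is the sum of the principal 2×2 minors.
tr M = -2 + 3 + (-2) = -1.
s = ((-2)·3 − 2²) + ((-2)·(-2) − 3²) + (3·(-2) − 2²) = -10 + (-5) + (-10) = -25.
det M (expand along row 1) = (-2)·(-10) − 2·(-10) + 3·(-5) = 25.
Characteristic polynomial: λ³ + λ² − 25λ − 25 = 0.
Substitute λ = y + (tr M)/3 = y − 0.333333 to remove the quadratic term: y³ + p·y + q = 0 with p = s − (tr M)²/3 = -25.333333 and q = −2(tr M)³/27 + (tr M)·s/3 − det M = -16.592593.
Three real roots ⇒ use the trigonometric (Viète) form: r = 2√(−p/3) = 5.811865, φ = arccos(3q/(p·r)) = arccos(0.338086) = 1.225914 rad.
y_k = r·cos(φ/3 − 2πk/3) for k = 0, 1, 2 gives y = 5.333333, -0.666667, -4.666667.
λ_k = y_k − 0.333333 gives λ = 5.0000, -1.0000, -5.0000 (check: the sum is -1.0000 = tr M).

Hence λ_max = 5.0000 and λ_min = -5.0000.


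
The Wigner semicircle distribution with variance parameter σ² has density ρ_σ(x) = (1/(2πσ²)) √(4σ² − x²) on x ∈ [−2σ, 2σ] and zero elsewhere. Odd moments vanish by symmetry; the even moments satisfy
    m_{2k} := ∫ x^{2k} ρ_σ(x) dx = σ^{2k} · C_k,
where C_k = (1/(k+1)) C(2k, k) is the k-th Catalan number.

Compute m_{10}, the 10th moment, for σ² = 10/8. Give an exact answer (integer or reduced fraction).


By the scaled semicircle moment identity, m_{2k} = σ^{2k} · C_k with k = 5.
C_5 = (1/(k+1)) · C(2k, k) = (1/6) · C(10, 5) = (1/6) · 252 = 42.
σ^{2k} = (σ²)^k = (10/8)^5 = 3125/1024.

Therefore m_{10} = σ^{10} · C_5 = (3125/1024) · 42 = 65625/512.


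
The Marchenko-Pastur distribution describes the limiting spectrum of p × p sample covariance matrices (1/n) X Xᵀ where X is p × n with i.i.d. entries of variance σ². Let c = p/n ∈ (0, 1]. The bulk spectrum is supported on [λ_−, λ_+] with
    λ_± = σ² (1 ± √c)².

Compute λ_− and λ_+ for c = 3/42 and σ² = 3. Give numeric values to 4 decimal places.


c = 3/42 = 0.071429; √c = 0.267261.
λ_− = σ² (1 − √c)² = 3 · (1 − 0.267261)² = 3 · (0.732739)² = 1.610718.
λ_+ = σ² (1 + √c)² = 3 · (1 + 0.267261)² = 3 · (1.267261)² = 4.817853.

Rounded to 4 decimal places: λ_− ≈ 1.6107, λ_+ ≈ 4.8179.


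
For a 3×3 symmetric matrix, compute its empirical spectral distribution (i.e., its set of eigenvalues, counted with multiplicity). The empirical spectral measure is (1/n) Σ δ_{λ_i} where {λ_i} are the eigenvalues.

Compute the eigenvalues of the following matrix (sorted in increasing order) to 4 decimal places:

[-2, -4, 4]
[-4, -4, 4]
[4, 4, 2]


Since M is real symmetric, all three eigenvalues are real; they are the roots of det(λI − M) = λ³ − (tr M) λ² + s λ − det M, where s is the sum of the principal 2×2 minors.
tr M = -2 + (-4) + 2 = -4.
s = ((-2)·(-4) − (-4)²) + ((-2)·2 − 4²) + ((-4)·2 − 4²) = -8 + (-20) + (-24) = -52.
det M (expand along row 1) = (-2)·(-24) − (-4)·(-24) + 4·0 = -48.
Characteristic polynomial: λ³ + 4λ² − 52λ + 48 = 0.
Substitute λ = y + (tr M)/3 = y − 1.333333 to remove the quadratic term: y³ + p·y + q = 0 with p = s − (tr M)²/3 = -57.333333 and q = −2(tr M)³/27 + (tr M)·s/3 − det M = 122.074074.
Three real roots ⇒ use the trigonometric (Viète) form: r = 2√(−p/3) = 8.743251, φ = arccos(3q/(p·r)) = arccos(-0.730575) = 2.389959 rad.
y_k = r·cos(φ/3 − 2πk/3) for k = 0, 1, 2 gives y = 6.112440, 2.357826, -8.470266.
λ_k = y_k − 1.333333 gives λ = 4.7791, 1.0245, -9.8036 (check: the sum is -4.0000 = tr M).

Eigenvalues sorted in increasing order: [-9.8036, 1.0245, 4.7791].


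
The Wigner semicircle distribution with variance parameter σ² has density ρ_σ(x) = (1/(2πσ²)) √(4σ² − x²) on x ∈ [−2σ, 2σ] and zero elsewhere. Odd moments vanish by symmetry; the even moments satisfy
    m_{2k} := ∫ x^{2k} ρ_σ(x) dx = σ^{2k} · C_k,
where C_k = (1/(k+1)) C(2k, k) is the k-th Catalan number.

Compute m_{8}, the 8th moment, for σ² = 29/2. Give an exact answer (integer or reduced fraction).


By the scaled semicircle moment identity, m_{2k} = σ^{2k} · C_k with k = 4.
C_4 = (1/(k+1)) · C(2k, k) = (1/5) · C(8, 4) = (1/5) · 70 = 14.
σ^{2k} = (σ²)^k = (29/2)^4 = 707281/16.

Therefore m_{8} = σ^{8} · C_4 = (707281/16) · 14 = 4950967/8.


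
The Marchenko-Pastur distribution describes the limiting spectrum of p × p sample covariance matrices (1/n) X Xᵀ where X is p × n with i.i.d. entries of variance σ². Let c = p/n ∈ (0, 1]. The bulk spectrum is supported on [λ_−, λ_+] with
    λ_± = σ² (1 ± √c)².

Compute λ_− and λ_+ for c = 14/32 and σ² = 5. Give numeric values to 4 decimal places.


c = 14/32 = 0.437500; √c = 0.661438.
λ_− = σ² (1 − √c)² = 5 · (1 − 0.661438)² = 5 · (0.338562)² = 0.573122.
λ_+ = σ² (1 + √c)² = 5 · (1 + 0.661438)² = 5 · (1.661438)² = 13.801878.

Rounded to 4 decimal places: λ_− ≈ 0.5731, λ_+ ≈ 13.8019.


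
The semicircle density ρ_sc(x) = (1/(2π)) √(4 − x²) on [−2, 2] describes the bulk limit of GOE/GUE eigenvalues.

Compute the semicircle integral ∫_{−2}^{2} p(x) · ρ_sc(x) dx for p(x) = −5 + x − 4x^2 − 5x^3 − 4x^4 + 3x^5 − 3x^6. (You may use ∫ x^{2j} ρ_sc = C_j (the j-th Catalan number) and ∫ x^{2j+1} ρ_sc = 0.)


Write p(x) = Σ a_i x^i, split into monomials and integrate each against ρ_sc separately.
Using ∫ x^{2j} ρ_sc = C_j = (1/(j+1)) C(2j, j) (Catalan numbers) and ∫ x^{2j+1} ρ_sc = 0 (odd monomials vanish by symmetry):
  i = 0 (even): a_0 · C_{0} = -5 · 1 = -5
  i = 1 (odd): ∫ x^1 ρ_sc = 0 (vanishes)
  i = 2 (even): a_2 · C_{1} = -4 · 1 = -4
  i = 3 (odd): ∫ x^3 ρ_sc = 0 (vanishes)
  i = 4 (even): a_4 · C_{2} = -4 · 2 = -8
  i = 5 (odd): ∫ x^5 ρ_sc = 0 (vanishes)
  i = 6 (even): a_6 · C_{3} = -3 · 5 = -15

Summing the contributions: ∫_{−2}^{2} p(x) ρ_sc(x) dx = (-5) + (-4) + (-8) + (-15) = -32.


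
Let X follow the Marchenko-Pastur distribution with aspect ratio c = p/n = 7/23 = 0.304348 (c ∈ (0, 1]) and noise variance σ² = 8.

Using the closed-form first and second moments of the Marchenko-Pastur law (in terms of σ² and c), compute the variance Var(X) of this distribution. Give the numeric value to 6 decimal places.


Recall the MP moments m_1 = E[X] = σ² and m_2 = E[X²] = σ⁴ (1 + c).
m_1 = E[X] = σ² = 8, so m_1² = 64.
m_2 = E[X²] = σ⁴ (1 + c) = 64 · (1 + 0.304348) = 64 · 1.304348 = 83.478261.
(Note m_2 − m_1² simplifies to c · σ⁴ = 0.304348 · 64.)

Var(X) = m_2 − m_1² = 83.478261 − 64 = 19.478261.


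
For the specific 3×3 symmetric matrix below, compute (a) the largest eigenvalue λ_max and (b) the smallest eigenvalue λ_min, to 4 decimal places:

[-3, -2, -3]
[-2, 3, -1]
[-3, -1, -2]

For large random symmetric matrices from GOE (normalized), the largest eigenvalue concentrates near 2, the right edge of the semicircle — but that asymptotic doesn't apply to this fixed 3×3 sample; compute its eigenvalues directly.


Since M is real symmetric, all three eigenvalues are real; they are the roots of det(λI − M) = λ³ − (tr M) λ² + s λ − det M, where s is the sum of the principal 2×2 minors.
tr M = -3 + 3 + (-2) = -2.
s = ((-3)·3 − (-2)²) + ((-3)·(-2) − (-3)²) + (3·(-2) − (-1)²) = -13 + (-3) + (-7) = -23.
det M (expand along row 1) = (-3)·(-7) − (-2)·1 + (-3)·11 = -10.
Characteristic polynomial: λ³ + 2λ² − 23λ + 10 = 0.
Substitute λ = y + (tr M)/3 = y − 0.666667 to remove the quadratic term: y³ + p·y + q = 0 with p = s − (tr M)²/3 = -24.333333 and q = −2(tr M)³/27 + (tr M)·s/3 − det M = 25.925926.
Three real roots ⇒ use the trigonometric (Viète) form: r = 2√(−p/3) = 5.696002, φ = arccos(3q/(p·r)) = arccos(-0.561156) = 2.166578 rad.
y_k = r·cos(φ/3 − 2πk/3) for k = 0, 1, 2 gives y = 4.274041, 1.123771, -5.397812.
λ_k = y_k − 0.666667 gives λ = 3.6074, 0.4571, -6.0645 (check: the sum is -2.0000 = tr M).

Hence λ_max = 3.6074 and λ_min = -6.0645.


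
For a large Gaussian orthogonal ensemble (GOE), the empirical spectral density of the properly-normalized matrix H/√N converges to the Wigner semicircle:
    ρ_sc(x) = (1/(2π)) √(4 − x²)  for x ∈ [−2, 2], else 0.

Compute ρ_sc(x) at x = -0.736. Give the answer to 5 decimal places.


ρ_sc(x) = (1/(2π)) √(4 − x²). With x = -0.736:
  4 − x² = 4 − (-0.736)² = 4 − 0.541696 = 3.458304.
  √(4 − x²) = 1.859652.
  1/(2π) = 0.159155.
  ρ_sc(-0.736) = 0.159155 · 1.859652 = 0.295973.

Rounded to 5 decimal places: ρ_sc(-0.736) ≈ 0.29597.


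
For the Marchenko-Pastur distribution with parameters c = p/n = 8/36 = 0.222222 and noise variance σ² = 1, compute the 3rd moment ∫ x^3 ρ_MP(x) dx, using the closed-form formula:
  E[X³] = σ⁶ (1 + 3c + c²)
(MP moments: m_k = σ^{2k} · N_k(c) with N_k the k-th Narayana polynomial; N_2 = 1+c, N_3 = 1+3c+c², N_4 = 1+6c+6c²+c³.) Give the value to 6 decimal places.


E[X³] = σ⁶ (1 + 3c + c²) (third MP moment). With σ² = 1 (so σ⁶ = 1) and c = 8/36 = 0.222222: E[X³] = 1 · (1 + 3·0.222222 + (0.222222)²) = 1 · 1.716049.

So E[X^3] = 1.716049.


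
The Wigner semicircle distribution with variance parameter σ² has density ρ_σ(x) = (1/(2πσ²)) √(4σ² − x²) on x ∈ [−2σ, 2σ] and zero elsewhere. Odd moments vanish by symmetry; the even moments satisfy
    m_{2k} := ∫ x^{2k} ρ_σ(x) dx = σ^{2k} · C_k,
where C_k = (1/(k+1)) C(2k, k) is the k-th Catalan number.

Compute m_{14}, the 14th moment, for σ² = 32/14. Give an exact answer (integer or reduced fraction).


By the scaled semicircle moment identity, m_{2k} = σ^{2k} · C_k with k = 7.
C_7 = (1/(k+1)) · C(2k, k) = (1/8) · C(14, 7) = (1/8) · 3432 = 429.
σ^{2k} = (σ²)^k = (32/14)^7 = 268435456/823543.

Therefore m_{14} = σ^{14} · C_7 = (268435456/823543) · 429 = 115158810624/823543.


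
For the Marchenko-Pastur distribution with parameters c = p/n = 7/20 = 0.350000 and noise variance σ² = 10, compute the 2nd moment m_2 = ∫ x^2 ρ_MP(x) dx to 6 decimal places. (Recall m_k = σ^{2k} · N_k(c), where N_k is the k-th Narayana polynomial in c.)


E[X²] = σ⁴ (1 + c) (second MP moment). With σ² = 10 (so σ⁴ = 100) and c = 7/20 = 0.350000: E[X²] = 100 · (1 + 0.350000) = 100 · 1.350000.

So E[X^2] = 135.000000.


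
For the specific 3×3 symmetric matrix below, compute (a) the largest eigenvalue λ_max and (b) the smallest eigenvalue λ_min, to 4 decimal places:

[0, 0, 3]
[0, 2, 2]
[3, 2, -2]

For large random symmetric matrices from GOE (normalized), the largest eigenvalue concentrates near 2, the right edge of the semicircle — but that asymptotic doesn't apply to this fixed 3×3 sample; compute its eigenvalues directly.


Since M is real symmetric, all three eigenvalues are real; they are the roots of det(λI − M) = λ³ − (tr M) λ² + s λ − det M, where s is the sum of the principal 2×2 minors.
tr M = 0 + 2 + (-2) = 0.
s = (0·2 − 0²) + (0·(-2) − 3²) + (2·(-2) − 2²) = 0 + (-9) + (-8) = -17.
det M (expand along row 1) = 0·(-8) − 0·(-6) + 3·(-6) = -18.
Characteristic polynomial: λ³ − 17λ + 18 = 0.
Substitute λ = y + (tr M)/3 = y + 0.000000 to remove the quadratic term: y³ + p·y + q = 0 with p = s − (tr M)²/3 = -17.000000 and q = −2(tr M)³/27 + (tr M)·s/3 − det M = 18.000000.
Three real roots ⇒ use the trigonometric (Viète) form: r = 2√(−p/3) = 4.760952, φ = arccos(3q/(p·r)) = arccos(-0.667192) = 2.301229 rad.
y_k = r·cos(φ/3 − 2πk/3) for k = 0, 1, 2 gives y = 3.427613, 1.147767, -4.575380.
λ_k = y_k + 0.000000 gives λ = 3.4276, 1.1478, -4.5754 (check: the sum is 0.0000 = tr M).

Hence λ_max = 3.4276 and λ_min = -4.5754.


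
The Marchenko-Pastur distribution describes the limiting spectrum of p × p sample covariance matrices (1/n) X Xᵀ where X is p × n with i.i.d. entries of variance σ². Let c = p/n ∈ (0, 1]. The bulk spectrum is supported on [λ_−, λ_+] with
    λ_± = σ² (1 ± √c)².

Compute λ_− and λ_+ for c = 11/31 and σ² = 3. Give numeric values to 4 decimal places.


c = 11/31 = 0.354839; √c = 0.595683.
λ_− = σ² (1 − √c)² = 3 · (1 − 0.595683)² = 3 · (0.404317)² = 0.490416.
λ_+ = σ² (1 + √c)² = 3 · (1 + 0.595683)² = 3 · (1.595683)² = 7.638617.

Rounded to 4 decimal places: λ_− ≈ 0.4904, λ_+ ≈ 7.6386.


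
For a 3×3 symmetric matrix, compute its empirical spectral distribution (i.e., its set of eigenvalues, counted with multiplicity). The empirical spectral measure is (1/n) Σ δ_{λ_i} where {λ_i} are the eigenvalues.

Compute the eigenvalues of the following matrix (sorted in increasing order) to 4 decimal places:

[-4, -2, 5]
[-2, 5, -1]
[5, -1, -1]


Since M is real symmetric, all three eigenvalues are real; they are the roots of det(λI − M) = λ³ − (tr M) λ² + s λ − det M, where s is the sum of the principal 2×2 minors.
tr M = -4 + 5 + (-1) = 0.
s = ((-4)·5 − (-2)²) + ((-4)·(-1) − 5²) + (5·(-1) − (-1)²) = -24 + (-21) + (-6) = -51.
det M (expand along row 1) = (-4)·(-6) − (-2)·7 + 5·(-23) = -77.
Characteristic polynomial: λ³ − 51λ + 77 = 0.
Substitute λ = y + (tr M)/3 = y + 0.000000 to remove the quadratic term: y³ + p·y + q = 0 with p = s − (tr M)²/3 = -51.000000 and q = −2(tr M)³/27 + (tr M)·s/3 − det M = 77.000000.
Three real roots ⇒ use the trigonometric (Viète) form: r = 2√(−p/3) = 8.246211, φ = arccos(3q/(p·r)) = arccos(-0.549272) = 2.152289 rad.
y_k = r·cos(φ/3 − 2πk/3) for k = 0, 1, 2 gives y = 6.213504, 1.588381, -7.801885.
λ_k = y_k + 0.000000 gives λ = 6.2135, 1.5884, -7.8019 (check: the sum is 0.0000 = tr M).

Eigenvalues sorted in increasing order: [-7.8019, 1.5884, 6.2135].


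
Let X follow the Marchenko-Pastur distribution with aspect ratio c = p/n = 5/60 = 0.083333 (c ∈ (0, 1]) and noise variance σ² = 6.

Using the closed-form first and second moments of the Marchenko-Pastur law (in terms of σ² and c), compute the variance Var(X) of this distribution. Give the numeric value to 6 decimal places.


Recall the MP moments m_1 = E[X] = σ² and m_2 = E[X²] = σ⁴ (1 + c).
m_1 = E[X] = σ² = 6, so m_1² = 36.
m_2 = E[X²] = σ⁴ (1 + c) = 36 · (1 + 0.083333) = 36 · 1.083333 = 39.000000.
(Note m_2 − m_1² simplifies to c · σ⁴ = 0.083333 · 36.)

Var(X) = m_2 − m_1² = 39.000000 − 36 = 3.000000.


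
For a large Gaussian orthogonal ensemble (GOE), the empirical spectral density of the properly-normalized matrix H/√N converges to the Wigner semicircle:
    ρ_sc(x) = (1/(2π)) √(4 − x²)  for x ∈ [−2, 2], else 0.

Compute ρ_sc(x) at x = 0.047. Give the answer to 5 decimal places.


ρ_sc(x) = (1/(2π)) √(4 − x²). With x = 0.047:
  4 − x² = 4 − (0.047)² = 4 − 0.002209 = 3.997791.
  √(4 − x²) = 1.999448.
  1/(2π) = 0.159155.
  ρ_sc(0.047) = 0.159155 · 1.999448 = 0.318222.

Rounded to 5 decimal places: ρ_sc(0.047) ≈ 0.31822.


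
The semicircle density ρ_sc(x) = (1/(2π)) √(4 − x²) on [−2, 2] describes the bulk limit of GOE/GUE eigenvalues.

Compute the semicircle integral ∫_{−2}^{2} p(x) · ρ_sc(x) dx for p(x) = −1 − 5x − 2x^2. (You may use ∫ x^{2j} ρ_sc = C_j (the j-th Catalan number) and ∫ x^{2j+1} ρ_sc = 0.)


Write p(x) = Σ a_i x^i, split into monomials and integrate each against ρ_sc separately.
Using ∫ x^{2j} ρ_sc = C_j = (1/(j+1)) C(2j, j) (Catalan numbers) and ∫ x^{2j+1} ρ_sc = 0 (odd monomials vanish by symmetry):
  i = 0 (even): a_0 · C_{0} = -1 · 1 = -1
  i = 1 (odd): ∫ x^1 ρ_sc = 0 (vanishes)
  i = 2 (even): a_2 · C_{1} = -2 · 1 = -2

Summing the contributions: ∫_{−2}^{2} p(x) ρ_sc(x) dx = (-1) + (-2) = -3.


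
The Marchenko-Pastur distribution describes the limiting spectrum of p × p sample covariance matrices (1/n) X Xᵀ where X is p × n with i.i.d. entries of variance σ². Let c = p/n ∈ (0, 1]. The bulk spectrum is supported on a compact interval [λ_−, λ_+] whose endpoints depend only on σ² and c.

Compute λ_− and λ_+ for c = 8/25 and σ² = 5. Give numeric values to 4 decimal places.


c = 8/25 = 0.320000; √c = 0.565685.
λ_− = σ² (1 − √c)² = 5 · (1 − 0.565685)² = 5 · (0.434315)² = 0.943146.
λ_+ = σ² (1 + √c)² = 5 · (1 + 0.565685)² = 5 · (1.565685)² = 12.256854.

Rounded to 4 decimal places: λ_− ≈ 0.9431, λ_+ ≈ 12.2569.


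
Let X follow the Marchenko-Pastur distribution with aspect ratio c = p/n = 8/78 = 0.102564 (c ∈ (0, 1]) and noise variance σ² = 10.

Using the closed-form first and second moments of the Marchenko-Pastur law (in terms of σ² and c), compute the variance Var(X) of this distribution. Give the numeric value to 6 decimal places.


Recall the MP moments m_1 = E[X] = σ² and m_2 = E[X²] = σ⁴ (1 + c).
m_1 = E[X] = σ² = 10, so m_1² = 100.
m_2 = E[X²] = σ⁴ (1 + c) = 100 · (1 + 0.102564) = 100 · 1.102564 = 110.256410.
(Note m_2 − m_1² simplifies to c · σ⁴ = 0.102564 · 100.)

Var(X) = m_2 − m_1² = 110.256410 − 100 = 10.256410.
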